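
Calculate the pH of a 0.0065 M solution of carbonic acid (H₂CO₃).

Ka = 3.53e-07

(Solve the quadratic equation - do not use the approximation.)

x² + Ka×x - Ka×C = 0. Using quadratic formula: [H⁺] = 4.7725e-05

pH = 4.32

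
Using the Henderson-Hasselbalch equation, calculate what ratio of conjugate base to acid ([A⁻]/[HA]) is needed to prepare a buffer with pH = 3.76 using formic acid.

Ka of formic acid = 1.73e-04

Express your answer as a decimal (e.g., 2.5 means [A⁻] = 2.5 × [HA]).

pKa = -log(1.73e-04) = 3.7620. pH = pKa + log([A⁻]/[HA]), so log([A⁻]/[HA]) = pH − pKa = 3.76 − 3.7620 = -0.0020. [A⁻]/[HA] = 10^(-0.0020) = 0.996

[A⁻]/[HA] = 0.996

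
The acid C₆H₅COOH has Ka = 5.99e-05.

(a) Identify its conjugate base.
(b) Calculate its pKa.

(a) The conjugate base is formed by removing one H⁺ from C₆H₅COOH, giving C₆H₅COO⁻. (b) pKa = -log(Ka) = -log(5.99e-05) = 4.22.

Conjugate base: C₆H₅COO⁻; pK_a = 4.22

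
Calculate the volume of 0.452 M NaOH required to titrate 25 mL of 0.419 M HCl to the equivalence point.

At equivalence: moles acid = moles base. moles HCl = 0.419 × 25/1000 = 0.01047 mol. V_base = moles / 0.452 × 1000 = 23.2 mL.

V_{base} = 23.2 mL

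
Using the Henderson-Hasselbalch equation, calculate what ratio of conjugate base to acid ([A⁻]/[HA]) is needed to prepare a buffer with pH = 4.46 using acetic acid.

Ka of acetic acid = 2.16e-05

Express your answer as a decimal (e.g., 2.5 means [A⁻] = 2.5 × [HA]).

pKa = -log(2.16e-05) = 4.6655. pH = pKa + log([A⁻]/[HA]), so log([A⁻]/[HA]) = pH − pKa = 4.46 − 4.6655 = -0.2055. [A⁻]/[HA] = 10^(-0.2055) = 0.623

[A⁻]/[HA] = 0.623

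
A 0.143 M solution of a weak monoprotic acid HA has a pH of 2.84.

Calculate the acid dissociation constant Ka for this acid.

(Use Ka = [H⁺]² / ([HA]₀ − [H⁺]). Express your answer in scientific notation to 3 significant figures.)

[H⁺] = 10^(−pH) = 10^(−2.84) = 1.445e-03 M. For HA ⇌ H⁺ + A⁻, Ka = [H⁺][A⁻]/[HA] = [H⁺]² / ([HA]₀ − [H⁺]) = (1.445e-03)² / (0.143 − 1.445e-03) = 1.48e-05.

K_a = 1.48e-05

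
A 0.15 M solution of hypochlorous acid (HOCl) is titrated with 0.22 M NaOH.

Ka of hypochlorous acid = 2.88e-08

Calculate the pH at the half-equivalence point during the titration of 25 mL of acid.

At half-equivalence [HA] = [A⁻], so Henderson-Hasselbalch gives pH = pKa = -log(2.88e-08) = 7.54.

pH = pKa = 7.54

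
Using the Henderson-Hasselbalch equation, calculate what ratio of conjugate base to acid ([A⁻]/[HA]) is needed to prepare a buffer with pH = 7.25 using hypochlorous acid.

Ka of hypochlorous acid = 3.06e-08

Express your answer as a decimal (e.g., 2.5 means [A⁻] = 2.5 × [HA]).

pKa = -log(3.06e-08) = 7.5143. pH = pKa + log([A⁻]/[HA]), so log([A⁻]/[HA]) = pH − pKa = 7.25 − 7.5143 = -0.2643. [A⁻]/[HA] = 10^(-0.2643) = 0.544

[A⁻]/[HA] = 0.544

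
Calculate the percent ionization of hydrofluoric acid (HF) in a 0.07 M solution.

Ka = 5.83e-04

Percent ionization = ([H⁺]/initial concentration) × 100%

Using Ka equilibrium: x² + Ka×x - Ka×C = 0. Solving: [H⁺] = 6.1034e-03. Percent = (6.1034e-03/0.07) × 100

Percent ionization = 8.72%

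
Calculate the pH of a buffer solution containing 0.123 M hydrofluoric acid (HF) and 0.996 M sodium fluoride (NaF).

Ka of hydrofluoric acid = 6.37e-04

pKa = -log(6.37e-04) = 3.20. pH = pKa + log([A⁻]/[HA]) = 3.20 + log(0.996/0.123)

pH = 4.10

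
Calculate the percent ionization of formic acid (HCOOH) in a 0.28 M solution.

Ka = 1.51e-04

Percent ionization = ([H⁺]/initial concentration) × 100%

Using Ka equilibrium: x² + Ka×x - Ka×C = 0. Solving: [H⁺] = 6.4272e-03. Percent = (6.4272e-03/0.28) × 100

Percent ionization = 2.3%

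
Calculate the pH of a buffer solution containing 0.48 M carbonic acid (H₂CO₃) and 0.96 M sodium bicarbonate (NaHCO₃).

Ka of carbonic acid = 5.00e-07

pKa = -log(5.00e-07) = 6.30. pH = pKa + log([A⁻]/[HA]) = 6.30 + log(0.96/0.48)

pH = 6.60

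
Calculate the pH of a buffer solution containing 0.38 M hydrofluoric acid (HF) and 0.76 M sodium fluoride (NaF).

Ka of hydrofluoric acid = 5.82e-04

pKa = -log(5.82e-04) = 3.24. pH = pKa + log([A⁻]/[HA]) = 3.24 + log(0.76/0.38)

pH = 3.54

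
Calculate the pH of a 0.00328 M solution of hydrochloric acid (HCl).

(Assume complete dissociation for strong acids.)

[H⁺] = 0.00328 M for strong acid. pH = -log[H⁺] = -log(0.00328)

pH = 2.48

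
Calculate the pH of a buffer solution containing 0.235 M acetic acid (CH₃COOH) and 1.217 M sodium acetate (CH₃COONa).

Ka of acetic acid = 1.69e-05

pKa = -log(1.69e-05) = 4.77. pH = pKa + log([A⁻]/[HA]) = 4.77 + log(1.217/0.235)

pH = 5.49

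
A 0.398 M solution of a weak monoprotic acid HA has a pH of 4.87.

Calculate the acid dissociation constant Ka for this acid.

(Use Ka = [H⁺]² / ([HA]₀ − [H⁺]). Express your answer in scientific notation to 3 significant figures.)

[H⁺] = 10^(−pH) = 10^(−4.87) = 1.349e-05 M. For HA ⇌ H⁺ + A⁻, Ka = [H⁺][A⁻]/[HA] = [H⁺]² / ([HA]₀ − [H⁺]) = (1.349e-05)² / (0.398 − 1.349e-05) = 4.57e-10.

K_a = 4.57e-10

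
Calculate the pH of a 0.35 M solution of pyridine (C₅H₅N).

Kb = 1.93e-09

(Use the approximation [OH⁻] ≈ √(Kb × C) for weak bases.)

[OH⁻] = √(Kb × C) = √(1.93e-09 × 0.35) = 2.5990e-05. pOH = 4.59, pH = 14 - pOH

pH = 9.41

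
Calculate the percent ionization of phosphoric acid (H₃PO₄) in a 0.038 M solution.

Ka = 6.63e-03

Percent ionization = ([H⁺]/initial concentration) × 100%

Using Ka equilibrium: x² + Ka×x - Ka×C = 0. Solving: [H⁺] = 1.2900e-02. Percent = (1.2900e-02/0.038) × 100

Percent ionization = 33.9%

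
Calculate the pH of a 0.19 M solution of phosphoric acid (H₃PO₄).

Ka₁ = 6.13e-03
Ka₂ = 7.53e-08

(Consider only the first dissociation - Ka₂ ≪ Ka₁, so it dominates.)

First dissociation dominates. From Ka₁ = [H⁺][HA⁻]/[H₂A], x² + Ka₁·x − Ka₁·C = 0 with C = 0.19 M and Ka₁ = 6.13e-03. Solving: [H⁺] = (−Ka₁ + √(Ka₁² + 4·Ka₁·C)) / 2 = 3.1200e-02 M. pH = -log(3.1200e-02) = 1.51.

pH = 1.51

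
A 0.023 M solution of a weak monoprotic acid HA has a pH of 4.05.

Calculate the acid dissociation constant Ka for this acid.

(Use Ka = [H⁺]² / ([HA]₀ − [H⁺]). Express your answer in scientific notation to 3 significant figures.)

[H⁺] = 10^(−pH) = 10^(−4.05) = 8.913e-05 M. For HA ⇌ H⁺ + A⁻, Ka = [H⁺][A⁻]/[HA] = [H⁺]² / ([HA]₀ − [H⁺]) = (8.913e-05)² / (0.023 − 8.913e-05) = 3.47e-07.

K_a = 3.47e-07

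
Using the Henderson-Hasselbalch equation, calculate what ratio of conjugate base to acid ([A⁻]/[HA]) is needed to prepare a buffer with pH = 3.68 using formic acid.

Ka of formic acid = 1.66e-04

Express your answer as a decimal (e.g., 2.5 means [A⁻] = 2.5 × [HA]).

pKa = -log(1.66e-04) = 3.7799. pH = pKa + log([A⁻]/[HA]), so log([A⁻]/[HA]) = pH − pKa = 3.68 − 3.7799 = -0.0999. [A⁻]/[HA] = 10^(-0.0999) = 0.795

[A⁻]/[HA] = 0.795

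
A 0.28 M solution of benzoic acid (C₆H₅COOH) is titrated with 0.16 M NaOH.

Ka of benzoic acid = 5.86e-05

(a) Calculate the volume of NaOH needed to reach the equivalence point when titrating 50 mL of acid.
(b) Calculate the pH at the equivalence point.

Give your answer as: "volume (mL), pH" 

moles acid = 0.28 × 50/1000 = 0.014 mol; V_base = moles/0.16 × 1000 = 87.5 mL. At equivalence only the conjugate base is present: [A⁻] = 0.014/0.138 = 1.0182e-01 M. Kb = Kw/Ka = 1.71e-10; [OH⁻] = √(Kb × [A⁻]) = 4.1683e-06; pOH = 5.38; pH = 14 - pOH = 8.62.

V = 87.5 mL, pH = 8.62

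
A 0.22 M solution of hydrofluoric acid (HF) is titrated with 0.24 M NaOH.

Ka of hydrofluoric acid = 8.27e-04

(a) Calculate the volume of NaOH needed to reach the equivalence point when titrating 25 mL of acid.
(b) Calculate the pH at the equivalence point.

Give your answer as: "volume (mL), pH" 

moles acid = 0.22 × 25/1000 = 0.0055 mol; V_base = moles/0.24 × 1000 = 22.9 mL. At equivalence only the conjugate base is present: [A⁻] = 0.0055/0.048 = 1.1478e-01 M. Kb = Kw/Ka = 1.21e-11; [OH⁻] = √(Kb × [A⁻]) = 1.1781e-06; pOH = 5.93; pH = 14 - pOH = 8.07.

V = 22.9 mL, pH = 8.07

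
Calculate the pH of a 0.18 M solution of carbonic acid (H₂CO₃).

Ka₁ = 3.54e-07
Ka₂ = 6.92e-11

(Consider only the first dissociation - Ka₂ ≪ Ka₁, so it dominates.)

First dissociation dominates. From Ka₁ = [H⁺][HA⁻]/[H₂A], x² + Ka₁·x − Ka₁·C = 0 with C = 0.18 M and Ka₁ = 3.54e-07. Solving: [H⁺] = (−Ka₁ + √(Ka₁² + 4·Ka₁·C)) / 2 = 2.5225e-04 M. pH = -log(2.5225e-04) = 3.60.

pH = 3.60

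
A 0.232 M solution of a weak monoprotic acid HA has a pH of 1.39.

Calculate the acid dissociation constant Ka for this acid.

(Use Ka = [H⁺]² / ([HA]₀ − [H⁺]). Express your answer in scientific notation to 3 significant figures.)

[H⁺] = 10^(−pH) = 10^(−1.39) = 4.074e-02 M. For HA ⇌ H⁺ + A⁻, Ka = [H⁺][A⁻]/[HA] = [H⁺]² / ([HA]₀ − [H⁺]) = (4.074e-02)² / (0.232 − 4.074e-02) = 8.68e-03.

K_a = 8.68e-03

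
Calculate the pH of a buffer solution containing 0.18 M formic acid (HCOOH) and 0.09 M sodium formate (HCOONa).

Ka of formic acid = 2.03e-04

pKa = -log(2.03e-04) = 3.69. pH = pKa + log([A⁻]/[HA]) = 3.69 + log(0.09/0.18)

pH = 3.39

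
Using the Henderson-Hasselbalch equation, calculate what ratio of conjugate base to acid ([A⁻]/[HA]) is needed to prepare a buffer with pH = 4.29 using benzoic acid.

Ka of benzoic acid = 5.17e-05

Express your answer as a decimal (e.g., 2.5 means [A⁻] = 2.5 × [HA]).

pKa = -log(5.17e-05) = 4.2865. pH = pKa + log([A⁻]/[HA]), so log([A⁻]/[HA]) = pH − pKa = 4.29 − 4.2865 = 0.0035. [A⁻]/[HA] = 10^(0.0035) = 1.01

[A⁻]/[HA] = 1.01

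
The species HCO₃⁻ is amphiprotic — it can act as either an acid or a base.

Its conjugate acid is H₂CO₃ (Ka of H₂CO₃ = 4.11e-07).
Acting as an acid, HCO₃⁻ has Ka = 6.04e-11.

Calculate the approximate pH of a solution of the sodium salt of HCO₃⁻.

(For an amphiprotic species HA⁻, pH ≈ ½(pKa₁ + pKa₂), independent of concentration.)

pKa₁ = -log(4.11e-07) = 6.39; pKa₂ = -log(6.04e-11) = 10.22. For an amphiprotic species, pH ≈ ½(pKa₁ + pKa₂) = ½(6.39 + 10.22) = 8.30.

pH = 8.30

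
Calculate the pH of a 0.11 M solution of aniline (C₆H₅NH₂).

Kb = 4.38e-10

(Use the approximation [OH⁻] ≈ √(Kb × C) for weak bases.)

[OH⁻] = √(Kb × C) = √(4.38e-10 × 0.11) = 6.9412e-06. pOH = 5.16, pH = 14 - pOH

pH = 8.84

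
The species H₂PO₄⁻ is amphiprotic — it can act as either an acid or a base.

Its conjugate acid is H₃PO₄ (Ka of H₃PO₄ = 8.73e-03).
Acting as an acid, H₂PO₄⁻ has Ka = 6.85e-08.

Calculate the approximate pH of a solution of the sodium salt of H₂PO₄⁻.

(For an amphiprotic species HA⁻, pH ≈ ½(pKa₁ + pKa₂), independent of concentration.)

pKa₁ = -log(8.73e-03) = 2.06; pKa₂ = -log(6.85e-08) = 7.16. For an amphiprotic species, pH ≈ ½(pKa₁ + pKa₂) = ½(2.06 + 7.16) = 4.61.

pH = 4.61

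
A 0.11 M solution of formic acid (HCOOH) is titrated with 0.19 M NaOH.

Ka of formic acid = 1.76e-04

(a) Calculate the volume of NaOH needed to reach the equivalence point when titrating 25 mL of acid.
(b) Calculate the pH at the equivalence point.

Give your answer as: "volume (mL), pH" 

moles acid = 0.11 × 25/1000 = 0.00275 mol; V_base = moles/0.19 × 1000 = 14.5 mL. At equivalence only the conjugate base is present: [A⁻] = 0.00275/0.039 = 6.9667e-02 M. Kb = Kw/Ka = 5.68e-11; [OH⁻] = √(Kb × [A⁻]) = 1.9896e-06; pOH = 5.70; pH = 14 - pOH = 8.30.

V = 14.5 mL, pH = 8.30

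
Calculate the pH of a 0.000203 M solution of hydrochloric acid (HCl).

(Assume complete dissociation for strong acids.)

[H⁺] = 0.000203 M for strong acid. pH = -log[H⁺] = -log(0.000203)

pH = 3.69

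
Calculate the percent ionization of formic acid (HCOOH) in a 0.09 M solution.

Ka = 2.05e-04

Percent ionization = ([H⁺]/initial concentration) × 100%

Using Ka equilibrium: x² + Ka×x - Ka×C = 0. Solving: [H⁺] = 4.1941e-03. Percent = (4.1941e-03/0.09) × 100

Percent ionization = 4.66%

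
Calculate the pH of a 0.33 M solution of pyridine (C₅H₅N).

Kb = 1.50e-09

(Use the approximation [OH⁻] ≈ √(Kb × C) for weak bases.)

[OH⁻] = √(Kb × C) = √(1.50e-09 × 0.33) = 2.2249e-05. pOH = 4.65, pH = 14 - pOH

pH = 9.35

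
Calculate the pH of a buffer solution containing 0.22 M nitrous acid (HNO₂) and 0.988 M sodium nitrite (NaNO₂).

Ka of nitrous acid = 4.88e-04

pKa = -log(4.88e-04) = 3.31. pH = pKa + log([A⁻]/[HA]) = 3.31 + log(0.988/0.22)

pH = 3.96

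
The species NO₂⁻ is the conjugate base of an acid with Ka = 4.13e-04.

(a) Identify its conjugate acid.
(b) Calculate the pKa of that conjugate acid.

(a) The conjugate acid is formed by adding one H⁺ to NO₂⁻, giving HNO₂. (b) pKa = -log(Ka) = -log(4.13e-04) = 3.38.

Conjugate acid: HNO₂; pK_a = 3.38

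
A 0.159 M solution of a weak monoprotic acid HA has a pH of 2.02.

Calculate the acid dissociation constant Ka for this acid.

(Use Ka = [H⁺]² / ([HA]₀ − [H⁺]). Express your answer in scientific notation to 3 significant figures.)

[H⁺] = 10^(−pH) = 10^(−2.02) = 9.550e-03 M. For HA ⇌ H⁺ + A⁻, Ka = [H⁺][A⁻]/[HA] = [H⁺]² / ([HA]₀ − [H⁺]) = (9.550e-03)² / (0.159 − 9.550e-03) = 6.10e-04.

K_a = 6.10e-04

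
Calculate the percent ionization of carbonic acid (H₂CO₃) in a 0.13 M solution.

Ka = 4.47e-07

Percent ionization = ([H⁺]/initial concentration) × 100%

Using Ka equilibrium: x² + Ka×x - Ka×C = 0. Solving: [H⁺] = 2.4084e-04. Percent = (2.4084e-04/0.13) × 100

Percent ionization = 0.185%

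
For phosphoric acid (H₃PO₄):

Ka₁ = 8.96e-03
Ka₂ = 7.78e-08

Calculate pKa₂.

pKa₂ = -log(Ka₂) = -log(7.78e-08) = 7.11.

pK_{a2} = 7.11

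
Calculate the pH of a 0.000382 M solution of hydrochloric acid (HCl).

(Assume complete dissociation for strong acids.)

[H⁺] = 0.000382 M for strong acid. pH = -log[H⁺] = -log(0.000382)

pH = 3.42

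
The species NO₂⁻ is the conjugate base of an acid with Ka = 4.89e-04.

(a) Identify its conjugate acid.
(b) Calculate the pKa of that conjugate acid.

(a) The conjugate acid is formed by adding one H⁺ to NO₂⁻, giving HNO₂. (b) pKa = -log(Ka) = -log(4.89e-04) = 3.31.

Conjugate acid: HNO₂; pK_a = 3.31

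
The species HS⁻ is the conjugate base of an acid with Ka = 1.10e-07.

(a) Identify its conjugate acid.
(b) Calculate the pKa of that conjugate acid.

(a) The conjugate acid is formed by adding one H⁺ to HS⁻, giving H₂S. (b) pKa = -log(Ka) = -log(1.10e-07) = 6.96.

Conjugate acid: H₂S; pK_a = 6.96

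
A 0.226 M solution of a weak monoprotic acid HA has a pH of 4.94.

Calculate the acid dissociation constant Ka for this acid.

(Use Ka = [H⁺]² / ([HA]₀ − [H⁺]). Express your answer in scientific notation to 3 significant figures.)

[H⁺] = 10^(−pH) = 10^(−4.94) = 1.148e-05 M. For HA ⇌ H⁺ + A⁻, Ka = [H⁺][A⁻]/[HA] = [H⁺]² / ([HA]₀ − [H⁺]) = (1.148e-05)² / (0.226 − 1.148e-05) = 5.83e-10.

K_a = 5.83e-10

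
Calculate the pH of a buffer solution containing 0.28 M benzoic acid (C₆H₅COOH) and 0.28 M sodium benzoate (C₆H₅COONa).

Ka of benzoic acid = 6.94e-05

pKa = -log(6.94e-05) = 4.16. pH = pKa + log([A⁻]/[HA]) = 4.16 + log(0.28/0.28)

pH = 4.16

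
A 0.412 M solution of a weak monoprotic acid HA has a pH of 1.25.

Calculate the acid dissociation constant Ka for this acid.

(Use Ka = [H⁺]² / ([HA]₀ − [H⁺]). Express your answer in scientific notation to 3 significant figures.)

[H⁺] = 10^(−pH) = 10^(−1.25) = 5.623e-02 M. For HA ⇌ H⁺ + A⁻, Ka = [H⁺][A⁻]/[HA] = [H⁺]² / ([HA]₀ − [H⁺]) = (5.623e-02)² / (0.412 − 5.623e-02) = 8.89e-03.

K_a = 8.89e-03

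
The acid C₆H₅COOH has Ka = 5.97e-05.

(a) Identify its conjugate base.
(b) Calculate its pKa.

(a) The conjugate base is formed by removing one H⁺ from C₆H₅COOH, giving C₆H₅COO⁻. (b) pKa = -log(Ka) = -log(5.97e-05) = 4.22.

Conjugate base: C₆H₅COO⁻; pK_a = 4.22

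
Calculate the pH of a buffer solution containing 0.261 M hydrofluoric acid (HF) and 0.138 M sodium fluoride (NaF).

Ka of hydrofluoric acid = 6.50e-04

pKa = -log(6.50e-04) = 3.19. pH = pKa + log([A⁻]/[HA]) = 3.19 + log(0.138/0.261)

pH = 2.91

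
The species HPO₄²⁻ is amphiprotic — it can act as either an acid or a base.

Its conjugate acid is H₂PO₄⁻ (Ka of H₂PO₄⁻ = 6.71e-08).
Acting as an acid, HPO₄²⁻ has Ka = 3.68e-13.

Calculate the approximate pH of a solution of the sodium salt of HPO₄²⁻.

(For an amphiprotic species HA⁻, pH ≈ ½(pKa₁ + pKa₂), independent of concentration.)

pKa₁ = -log(6.71e-08) = 7.17; pKa₂ = -log(3.68e-13) = 12.43. For an amphiprotic species, pH ≈ ½(pKa₁ + pKa₂) = ½(7.17 + 12.43) = 9.80.

pH = 9.80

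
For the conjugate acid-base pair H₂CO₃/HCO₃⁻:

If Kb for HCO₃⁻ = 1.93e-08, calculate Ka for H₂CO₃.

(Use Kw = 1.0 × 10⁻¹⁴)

For a conjugate pair Ka × Kb = Kw, so Ka = Kw/Kb = 1.0 × 10⁻¹⁴ / 1.93e-08 = 5.18e-07.

K_a = 5.18e-07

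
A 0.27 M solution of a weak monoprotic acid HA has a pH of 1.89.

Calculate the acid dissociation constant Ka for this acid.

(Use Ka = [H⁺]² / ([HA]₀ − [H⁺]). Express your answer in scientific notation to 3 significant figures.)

[H⁺] = 10^(−pH) = 10^(−1.89) = 1.288e-02 M. For HA ⇌ H⁺ + A⁻, Ka = [H⁺][A⁻]/[HA] = [H⁺]² / ([HA]₀ − [H⁺]) = (1.288e-02)² / (0.27 − 1.288e-02) = 6.45e-04.

K_a = 6.45e-04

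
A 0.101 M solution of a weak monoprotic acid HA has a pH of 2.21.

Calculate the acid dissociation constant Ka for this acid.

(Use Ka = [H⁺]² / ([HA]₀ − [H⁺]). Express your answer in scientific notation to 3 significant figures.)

[H⁺] = 10^(−pH) = 10^(−2.21) = 6.166e-03 M. For HA ⇌ H⁺ + A⁻, Ka = [H⁺][A⁻]/[HA] = [H⁺]² / ([HA]₀ − [H⁺]) = (6.166e-03)² / (0.101 − 6.166e-03) = 4.01e-04.

K_a = 4.01e-04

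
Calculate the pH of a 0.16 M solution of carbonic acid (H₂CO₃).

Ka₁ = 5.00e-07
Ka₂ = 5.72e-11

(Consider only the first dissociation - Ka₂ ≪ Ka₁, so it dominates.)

First dissociation dominates. From Ka₁ = [H⁺][HA⁻]/[H₂A], x² + Ka₁·x − Ka₁·C = 0 with C = 0.16 M and Ka₁ = 5.00e-07. Solving: [H⁺] = (−Ka₁ + √(Ka₁² + 4·Ka₁·C)) / 2 = 2.8259e-04 M. pH = -log(2.8259e-04) = 3.55.

pH = 3.55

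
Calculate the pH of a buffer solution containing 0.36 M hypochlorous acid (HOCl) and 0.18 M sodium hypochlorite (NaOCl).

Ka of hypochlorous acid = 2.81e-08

pKa = -log(2.81e-08) = 7.55. pH = pKa + log([A⁻]/[HA]) = 7.55 + log(0.18/0.36)

pH = 7.25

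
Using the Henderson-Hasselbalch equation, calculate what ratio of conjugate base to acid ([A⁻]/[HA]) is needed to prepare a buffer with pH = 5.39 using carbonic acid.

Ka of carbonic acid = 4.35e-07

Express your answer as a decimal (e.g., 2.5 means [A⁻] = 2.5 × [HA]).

pKa = -log(4.35e-07) = 6.3615. pH = pKa + log([A⁻]/[HA]), so log([A⁻]/[HA]) = pH − pKa = 5.39 − 6.3615 = -0.9715. [A⁻]/[HA] = 10^(-0.9715) = 0.107

[A⁻]/[HA] = 0.107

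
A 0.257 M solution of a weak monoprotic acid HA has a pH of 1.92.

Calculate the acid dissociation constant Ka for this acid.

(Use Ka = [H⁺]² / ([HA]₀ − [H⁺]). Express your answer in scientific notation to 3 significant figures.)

[H⁺] = 10^(−pH) = 10^(−1.92) = 1.202e-02 M. For HA ⇌ H⁺ + A⁻, Ka = [H⁺][A⁻]/[HA] = [H⁺]² / ([HA]₀ − [H⁺]) = (1.202e-02)² / (0.257 − 1.202e-02) = 5.90e-04.

K_a = 5.90e-04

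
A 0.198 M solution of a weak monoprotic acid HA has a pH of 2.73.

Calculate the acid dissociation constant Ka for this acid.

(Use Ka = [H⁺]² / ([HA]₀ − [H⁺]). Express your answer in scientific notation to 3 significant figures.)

[H⁺] = 10^(−pH) = 10^(−2.73) = 1.862e-03 M. For HA ⇌ H⁺ + A⁻, Ka = [H⁺][A⁻]/[HA] = [H⁺]² / ([HA]₀ − [H⁺]) = (1.862e-03)² / (0.198 − 1.862e-03) = 1.77e-05.

K_a = 1.77e-05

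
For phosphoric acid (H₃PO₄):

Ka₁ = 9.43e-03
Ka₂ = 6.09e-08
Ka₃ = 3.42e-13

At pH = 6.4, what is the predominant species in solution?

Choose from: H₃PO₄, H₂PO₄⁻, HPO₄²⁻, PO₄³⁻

pKa₁ = 2.03, pKa₂ = 7.22, pKa₃ = 12.47. For a polyprotic acid the predominant species crosses at each pKa: below pKa_n the protonated form dominates, above it the deprotonated form does. At pH = 6.4, the predominant species is H₂PO₄⁻.

H₂PO₄⁻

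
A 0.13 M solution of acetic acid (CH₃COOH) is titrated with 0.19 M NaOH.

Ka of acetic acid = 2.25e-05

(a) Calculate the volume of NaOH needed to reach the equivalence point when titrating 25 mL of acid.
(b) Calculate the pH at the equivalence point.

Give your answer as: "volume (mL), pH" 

moles acid = 0.13 × 25/1000 = 0.00325 mol; V_base = moles/0.19 × 1000 = 17.1 mL. At equivalence only the conjugate base is present: [A⁻] = 0.00325/0.042 = 7.7187e-02 M. Kb = Kw/Ka = 4.44e-10; [OH⁻] = √(Kb × [A⁻]) = 5.8571e-06; pOH = 5.23; pH = 14 - pOH = 8.77.

V = 17.1 mL, pH = 8.77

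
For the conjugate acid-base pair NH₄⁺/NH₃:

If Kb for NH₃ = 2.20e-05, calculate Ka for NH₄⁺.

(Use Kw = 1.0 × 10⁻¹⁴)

For a conjugate pair Ka × Kb = Kw, so Ka = Kw/Kb = 1.0 × 10⁻¹⁴ / 2.20e-05 = 4.55e-10.

K_a = 4.55e-10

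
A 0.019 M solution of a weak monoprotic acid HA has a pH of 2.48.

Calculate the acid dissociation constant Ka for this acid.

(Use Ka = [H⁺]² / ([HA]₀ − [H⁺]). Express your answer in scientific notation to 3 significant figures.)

[H⁺] = 10^(−pH) = 10^(−2.48) = 3.311e-03 M. For HA ⇌ H⁺ + A⁻, Ka = [H⁺][A⁻]/[HA] = [H⁺]² / ([HA]₀ − [H⁺]) = (3.311e-03)² / (0.019 − 3.311e-03) = 6.99e-04.

K_a = 6.99e-04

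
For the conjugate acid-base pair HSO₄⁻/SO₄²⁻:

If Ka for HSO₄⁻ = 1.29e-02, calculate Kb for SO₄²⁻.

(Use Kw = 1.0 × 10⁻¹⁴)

For a conjugate pair Ka × Kb = Kw, so Kb = Kw/Ka = 1.0 × 10⁻¹⁴ / 1.29e-02 = 7.75e-13.

K_b = 7.75e-13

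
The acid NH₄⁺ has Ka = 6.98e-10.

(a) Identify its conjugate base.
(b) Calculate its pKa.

(a) The conjugate base is formed by removing one H⁺ from NH₄⁺, giving NH₃. (b) pKa = -log(Ka) = -log(6.98e-10) = 9.16.

Conjugate base: NH₃; pK_a = 9.16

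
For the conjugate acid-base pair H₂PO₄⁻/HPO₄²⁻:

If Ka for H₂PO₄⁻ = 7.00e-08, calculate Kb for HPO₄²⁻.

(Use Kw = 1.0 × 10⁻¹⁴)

For a conjugate pair Ka × Kb = Kw, so Kb = Kw/Ka = 1.0 × 10⁻¹⁴ / 7.00e-08 = 1.43e-07.

K_b = 1.43e-07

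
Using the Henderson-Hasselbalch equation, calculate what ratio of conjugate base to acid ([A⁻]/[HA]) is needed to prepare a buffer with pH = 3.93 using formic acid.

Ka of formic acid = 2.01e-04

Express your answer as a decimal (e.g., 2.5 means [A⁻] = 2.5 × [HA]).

pKa = -log(2.01e-04) = 3.6968. pH = pKa + log([A⁻]/[HA]), so log([A⁻]/[HA]) = pH − pKa = 3.93 − 3.6968 = 0.2332. [A⁻]/[HA] = 10^(0.2332) = 1.71

[A⁻]/[HA] = 1.71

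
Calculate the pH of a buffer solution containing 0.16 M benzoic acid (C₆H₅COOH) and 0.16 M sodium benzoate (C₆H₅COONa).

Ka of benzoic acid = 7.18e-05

pKa = -log(7.18e-05) = 4.14. pH = pKa + log([A⁻]/[HA]) = 4.14 + log(0.16/0.16)

pH = 4.14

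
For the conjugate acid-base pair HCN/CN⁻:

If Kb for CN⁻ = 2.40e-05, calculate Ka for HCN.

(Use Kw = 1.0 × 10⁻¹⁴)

For a conjugate pair Ka × Kb = Kw, so Ka = Kw/Kb = 1.0 × 10⁻¹⁴ / 2.40e-05 = 4.17e-10.

K_a = 4.17e-10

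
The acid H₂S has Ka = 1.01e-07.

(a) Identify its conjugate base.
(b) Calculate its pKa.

(a) The conjugate base is formed by removing one H⁺ from H₂S, giving HS⁻. (b) pKa = -log(Ka) = -log(1.01e-07) = 7.00.

Conjugate base: HS⁻; pK_a = 7.00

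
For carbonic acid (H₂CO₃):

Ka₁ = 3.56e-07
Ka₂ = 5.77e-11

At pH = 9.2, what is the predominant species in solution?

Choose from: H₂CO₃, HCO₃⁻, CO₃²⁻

pKa₁ = 6.45, pKa₂ = 10.24. For a polyprotic acid the predominant species crosses at each pKa: below pKa_n the protonated form dominates, above it the deprotonated form does. At pH = 9.2, the predominant species is HCO₃⁻.

HCO₃⁻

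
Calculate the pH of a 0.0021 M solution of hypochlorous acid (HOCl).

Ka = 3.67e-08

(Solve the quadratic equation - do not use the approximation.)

x² + Ka×x - Ka×C = 0. Using quadratic formula: [H⁺] = 8.7606e-06

pH = 5.06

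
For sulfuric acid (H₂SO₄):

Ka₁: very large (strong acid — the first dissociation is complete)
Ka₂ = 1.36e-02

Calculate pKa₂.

pKa₂ = -log(Ka₂) = -log(1.36e-02) = 1.87.

pK_{a2} = 1.87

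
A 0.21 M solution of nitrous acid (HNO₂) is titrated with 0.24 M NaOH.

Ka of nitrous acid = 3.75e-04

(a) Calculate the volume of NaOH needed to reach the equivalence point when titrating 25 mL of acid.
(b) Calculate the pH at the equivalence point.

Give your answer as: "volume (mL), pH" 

moles acid = 0.21 × 25/1000 = 0.00525 mol; V_base = moles/0.24 × 1000 = 21.9 mL. At equivalence only the conjugate base is present: [A⁻] = 0.00525/0.047 = 1.1200e-01 M. Kb = Kw/Ka = 2.67e-11; [OH⁻] = √(Kb × [A⁻]) = 1.7282e-06; pOH = 5.76; pH = 14 - pOH = 8.24.

V = 21.9 mL, pH = 8.24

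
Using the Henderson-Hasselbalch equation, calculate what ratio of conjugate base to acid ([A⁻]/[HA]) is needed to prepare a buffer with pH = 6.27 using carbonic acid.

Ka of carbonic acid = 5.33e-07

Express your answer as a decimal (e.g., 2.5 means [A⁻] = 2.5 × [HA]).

pKa = -log(5.33e-07) = 6.2733. pH = pKa + log([A⁻]/[HA]), so log([A⁻]/[HA]) = pH − pKa = 6.27 − 6.2733 = -0.0033. [A⁻]/[HA] = 10^(-0.0033) = 0.992

[A⁻]/[HA] = 0.992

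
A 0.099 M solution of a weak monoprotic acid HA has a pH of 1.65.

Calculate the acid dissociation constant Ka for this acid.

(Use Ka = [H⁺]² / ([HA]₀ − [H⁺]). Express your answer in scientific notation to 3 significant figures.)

[H⁺] = 10^(−pH) = 10^(−1.65) = 2.239e-02 M. For HA ⇌ H⁺ + A⁻, Ka = [H⁺][A⁻]/[HA] = [H⁺]² / ([HA]₀ − [H⁺]) = (2.239e-02)² / (0.099 − 2.239e-02) = 6.54e-03.

K_a = 6.54e-03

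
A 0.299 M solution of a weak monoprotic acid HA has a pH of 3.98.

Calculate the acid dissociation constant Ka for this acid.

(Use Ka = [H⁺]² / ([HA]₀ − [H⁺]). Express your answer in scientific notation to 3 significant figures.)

[H⁺] = 10^(−pH) = 10^(−3.98) = 1.047e-04 M. For HA ⇌ H⁺ + A⁻, Ka = [H⁺][A⁻]/[HA] = [H⁺]² / ([HA]₀ − [H⁺]) = (1.047e-04)² / (0.299 − 1.047e-04) = 3.67e-08.

K_a = 3.67e-08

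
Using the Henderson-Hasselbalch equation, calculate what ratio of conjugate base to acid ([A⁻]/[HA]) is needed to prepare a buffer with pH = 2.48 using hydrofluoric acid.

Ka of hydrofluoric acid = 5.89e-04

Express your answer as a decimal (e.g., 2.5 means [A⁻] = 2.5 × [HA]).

pKa = -log(5.89e-04) = 3.2299. pH = pKa + log([A⁻]/[HA]), so log([A⁻]/[HA]) = pH − pKa = 2.48 − 3.2299 = -0.7499. [A⁻]/[HA] = 10^(-0.7499) = 0.178

[A⁻]/[HA] = 0.178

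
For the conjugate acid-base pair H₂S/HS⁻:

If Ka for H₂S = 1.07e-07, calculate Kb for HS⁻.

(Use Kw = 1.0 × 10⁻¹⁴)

For a conjugate pair Ka × Kb = Kw, so Kb = Kw/Ka = 1.0 × 10⁻¹⁴ / 1.07e-07 = 9.35e-08.

K_b = 9.35e-08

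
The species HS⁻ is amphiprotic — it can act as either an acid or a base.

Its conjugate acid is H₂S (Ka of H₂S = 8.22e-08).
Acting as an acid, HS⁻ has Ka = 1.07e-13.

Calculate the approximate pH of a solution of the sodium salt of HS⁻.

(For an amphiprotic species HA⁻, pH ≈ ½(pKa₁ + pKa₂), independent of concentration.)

pKa₁ = -log(8.22e-08) = 7.09; pKa₂ = -log(1.07e-13) = 12.97. For an amphiprotic species, pH ≈ ½(pKa₁ + pKa₂) = ½(7.09 + 12.97) = 10.03.

pH = 10.03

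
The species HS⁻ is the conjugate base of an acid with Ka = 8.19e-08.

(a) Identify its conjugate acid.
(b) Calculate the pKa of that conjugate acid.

(a) The conjugate acid is formed by adding one H⁺ to HS⁻, giving H₂S. (b) pKa = -log(Ka) = -log(8.19e-08) = 7.09.

Conjugate acid: H₂S; pK_a = 7.09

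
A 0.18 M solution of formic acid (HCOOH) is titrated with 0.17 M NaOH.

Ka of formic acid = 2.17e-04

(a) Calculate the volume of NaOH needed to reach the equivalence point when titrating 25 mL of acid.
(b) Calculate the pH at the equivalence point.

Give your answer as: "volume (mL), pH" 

moles acid = 0.18 × 25/1000 = 0.0045 mol; V_base = moles/0.17 × 1000 = 26.5 mL. At equivalence only the conjugate base is present: [A⁻] = 0.0045/0.051 = 8.7429e-02 M. Kb = Kw/Ka = 4.61e-11; [OH⁻] = √(Kb × [A⁻]) = 2.0072e-06; pOH = 5.70; pH = 14 - pOH = 8.30.

V = 26.5 mL, pH = 8.30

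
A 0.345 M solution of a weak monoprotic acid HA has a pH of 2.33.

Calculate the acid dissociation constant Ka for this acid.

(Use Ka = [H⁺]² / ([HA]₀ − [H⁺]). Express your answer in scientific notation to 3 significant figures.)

[H⁺] = 10^(−pH) = 10^(−2.33) = 4.677e-03 M. For HA ⇌ H⁺ + A⁻, Ka = [H⁺][A⁻]/[HA] = [H⁺]² / ([HA]₀ − [H⁺]) = (4.677e-03)² / (0.345 − 4.677e-03) = 6.43e-05.

K_a = 6.43e-05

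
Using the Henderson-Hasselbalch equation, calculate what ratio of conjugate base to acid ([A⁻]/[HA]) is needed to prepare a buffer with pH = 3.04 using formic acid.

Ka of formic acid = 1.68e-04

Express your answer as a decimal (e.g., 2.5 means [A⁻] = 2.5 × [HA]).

pKa = -log(1.68e-04) = 3.7747. pH = pKa + log([A⁻]/[HA]), so log([A⁻]/[HA]) = pH − pKa = 3.04 − 3.7747 = -0.7347. [A⁻]/[HA] = 10^(-0.7347) = 0.184

[A⁻]/[HA] = 0.184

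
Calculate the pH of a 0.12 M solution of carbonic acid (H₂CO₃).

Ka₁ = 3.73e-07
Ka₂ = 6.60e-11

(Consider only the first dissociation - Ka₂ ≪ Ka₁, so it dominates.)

First dissociation dominates. From Ka₁ = [H⁺][HA⁻]/[H₂A], x² + Ka₁·x − Ka₁·C = 0 with C = 0.12 M and Ka₁ = 3.73e-07. Solving: [H⁺] = (−Ka₁ + √(Ka₁² + 4·Ka₁·C)) / 2 = 2.1138e-04 M. pH = -log(2.1138e-04) = 3.67.

pH = 3.67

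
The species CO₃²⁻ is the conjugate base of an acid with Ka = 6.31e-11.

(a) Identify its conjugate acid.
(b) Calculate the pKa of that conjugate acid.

(a) The conjugate acid is formed by adding one H⁺ to CO₃²⁻, giving HCO₃⁻. (b) pKa = -log(Ka) = -log(6.31e-11) = 10.20.

Conjugate acid: HCO₃⁻; pK_a = 10.20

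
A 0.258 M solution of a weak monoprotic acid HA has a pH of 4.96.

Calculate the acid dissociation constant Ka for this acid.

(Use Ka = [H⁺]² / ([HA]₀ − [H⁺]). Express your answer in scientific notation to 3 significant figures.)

[H⁺] = 10^(−pH) = 10^(−4.96) = 1.096e-05 M. For HA ⇌ H⁺ + A⁻, Ka = [H⁺][A⁻]/[HA] = [H⁺]² / ([HA]₀ − [H⁺]) = (1.096e-05)² / (0.258 − 1.096e-05) = 4.66e-10.

K_a = 4.66e-10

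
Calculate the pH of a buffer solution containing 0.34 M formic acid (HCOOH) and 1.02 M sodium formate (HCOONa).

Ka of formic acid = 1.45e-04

pKa = -log(1.45e-04) = 3.84. pH = pKa + log([A⁻]/[HA]) = 3.84 + log(1.02/0.34)

pH = 4.32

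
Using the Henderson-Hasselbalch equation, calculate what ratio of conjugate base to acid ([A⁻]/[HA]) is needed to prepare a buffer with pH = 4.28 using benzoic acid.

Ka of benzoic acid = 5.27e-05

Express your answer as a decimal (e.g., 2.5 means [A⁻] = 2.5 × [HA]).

pKa = -log(5.27e-05) = 4.2782. pH = pKa + log([A⁻]/[HA]), so log([A⁻]/[HA]) = pH − pKa = 4.28 − 4.2782 = 0.0018. [A⁻]/[HA] = 10^(0.0018) = 1.00

[A⁻]/[HA] = 1.00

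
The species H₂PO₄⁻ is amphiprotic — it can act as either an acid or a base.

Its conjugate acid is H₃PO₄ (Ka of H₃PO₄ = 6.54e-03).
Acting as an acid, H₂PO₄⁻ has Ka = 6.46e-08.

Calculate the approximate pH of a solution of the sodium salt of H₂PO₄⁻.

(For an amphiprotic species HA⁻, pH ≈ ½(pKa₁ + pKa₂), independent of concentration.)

pKa₁ = -log(6.54e-03) = 2.18; pKa₂ = -log(6.46e-08) = 7.19. For an amphiprotic species, pH ≈ ½(pKa₁ + pKa₂) = ½(2.18 + 7.19) = 4.69.

pH = 4.69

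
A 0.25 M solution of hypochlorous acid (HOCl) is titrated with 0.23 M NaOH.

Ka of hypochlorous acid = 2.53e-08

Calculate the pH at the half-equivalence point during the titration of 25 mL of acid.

At half-equivalence [HA] = [A⁻], so Henderson-Hasselbalch gives pH = pKa = -log(2.53e-08) = 7.60.

pH = pKa = 7.60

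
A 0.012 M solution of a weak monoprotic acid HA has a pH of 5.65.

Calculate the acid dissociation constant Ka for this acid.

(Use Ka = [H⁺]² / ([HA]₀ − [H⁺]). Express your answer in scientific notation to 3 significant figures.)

[H⁺] = 10^(−pH) = 10^(−5.65) = 2.239e-06 M. For HA ⇌ H⁺ + A⁻, Ka = [H⁺][A⁻]/[HA] = [H⁺]² / ([HA]₀ − [H⁺]) = (2.239e-06)² / (0.012 − 2.239e-06) = 4.18e-10.

K_a = 4.18e-10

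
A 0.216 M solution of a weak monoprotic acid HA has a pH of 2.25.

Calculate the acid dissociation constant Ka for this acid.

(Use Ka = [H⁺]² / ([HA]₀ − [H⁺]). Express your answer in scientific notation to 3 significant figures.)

[H⁺] = 10^(−pH) = 10^(−2.25) = 5.623e-03 M. For HA ⇌ H⁺ + A⁻, Ka = [H⁺][A⁻]/[HA] = [H⁺]² / ([HA]₀ − [H⁺]) = (5.623e-03)² / (0.216 − 5.623e-03) = 1.50e-04.

K_a = 1.50e-04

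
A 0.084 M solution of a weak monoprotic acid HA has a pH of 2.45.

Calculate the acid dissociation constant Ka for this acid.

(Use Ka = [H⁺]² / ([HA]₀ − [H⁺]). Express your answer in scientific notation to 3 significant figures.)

[H⁺] = 10^(−pH) = 10^(−2.45) = 3.548e-03 M. For HA ⇌ H⁺ + A⁻, Ka = [H⁺][A⁻]/[HA] = [H⁺]² / ([HA]₀ − [H⁺]) = (3.548e-03)² / (0.084 − 3.548e-03) = 1.56e-04.

K_a = 1.56e-04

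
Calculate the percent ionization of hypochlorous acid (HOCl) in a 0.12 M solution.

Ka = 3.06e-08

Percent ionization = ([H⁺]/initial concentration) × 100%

Using Ka equilibrium: x² + Ka×x - Ka×C = 0. Solving: [H⁺] = 6.0582e-05. Percent = (6.0582e-05/0.12) × 100

Percent ionization = 0.0505%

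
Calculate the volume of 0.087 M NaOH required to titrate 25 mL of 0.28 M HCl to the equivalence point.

At equivalence: moles acid = moles base. moles HCl = 0.28 × 25/1000 = 0.007 mol. V_base = moles / 0.087 × 1000 = 80.5 mL.

V_{base} = 80.5 mL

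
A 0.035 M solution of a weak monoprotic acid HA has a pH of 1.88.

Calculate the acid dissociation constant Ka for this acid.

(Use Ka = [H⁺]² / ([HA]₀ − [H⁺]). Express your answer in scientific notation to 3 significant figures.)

[H⁺] = 10^(−pH) = 10^(−1.88) = 1.318e-02 M. For HA ⇌ H⁺ + A⁻, Ka = [H⁺][A⁻]/[HA] = [H⁺]² / ([HA]₀ − [H⁺]) = (1.318e-02)² / (0.035 − 1.318e-02) = 7.97e-03.

K_a = 7.97e-03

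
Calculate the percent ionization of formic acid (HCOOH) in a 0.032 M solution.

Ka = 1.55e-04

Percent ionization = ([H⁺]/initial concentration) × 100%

Using Ka equilibrium: x² + Ka×x - Ka×C = 0. Solving: [H⁺] = 2.1510e-03. Percent = (2.1510e-03/0.032) × 100

Percent ionization = 6.72%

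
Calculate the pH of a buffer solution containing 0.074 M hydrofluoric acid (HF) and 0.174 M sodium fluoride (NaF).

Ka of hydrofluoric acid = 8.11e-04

pKa = -log(8.11e-04) = 3.09. pH = pKa + log([A⁻]/[HA]) = 3.09 + log(0.174/0.074)

pH = 3.46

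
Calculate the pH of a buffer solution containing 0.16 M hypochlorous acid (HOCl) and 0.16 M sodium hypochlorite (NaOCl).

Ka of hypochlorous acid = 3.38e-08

pKa = -log(3.38e-08) = 7.47. pH = pKa + log([A⁻]/[HA]) = 7.47 + log(0.16/0.16)

pH = 7.47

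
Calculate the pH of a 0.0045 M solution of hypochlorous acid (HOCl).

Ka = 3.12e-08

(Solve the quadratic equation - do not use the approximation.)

x² + Ka×x - Ka×C = 0. Using quadratic formula: [H⁺] = 1.1833e-05

pH = 4.93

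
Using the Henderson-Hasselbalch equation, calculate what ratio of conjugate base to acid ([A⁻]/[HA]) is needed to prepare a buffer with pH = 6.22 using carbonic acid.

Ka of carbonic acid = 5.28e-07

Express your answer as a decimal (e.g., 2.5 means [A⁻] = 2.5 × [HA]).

pKa = -log(5.28e-07) = 6.2774. pH = pKa + log([A⁻]/[HA]), so log([A⁻]/[HA]) = pH − pKa = 6.22 − 6.2774 = -0.0574. [A⁻]/[HA] = 10^(-0.0574) = 0.876

[A⁻]/[HA] = 0.876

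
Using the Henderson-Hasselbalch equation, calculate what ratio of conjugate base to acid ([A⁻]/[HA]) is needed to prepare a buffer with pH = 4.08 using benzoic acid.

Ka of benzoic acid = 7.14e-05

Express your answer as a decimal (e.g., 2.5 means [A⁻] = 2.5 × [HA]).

pKa = -log(7.14e-05) = 4.1463. pH = pKa + log([A⁻]/[HA]), so log([A⁻]/[HA]) = pH − pKa = 4.08 − 4.1463 = -0.0663. [A⁻]/[HA] = 10^(-0.0663) = 0.858

[A⁻]/[HA] = 0.858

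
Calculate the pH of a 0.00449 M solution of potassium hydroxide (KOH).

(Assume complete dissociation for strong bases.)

[OH⁻] = 0.00449 M for strong base. pOH = -log[OH⁻] = 2.35, pH = 14 - pOH

pH = 11.65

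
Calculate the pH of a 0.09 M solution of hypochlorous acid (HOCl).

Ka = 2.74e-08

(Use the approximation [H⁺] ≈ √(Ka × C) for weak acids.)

[H⁺] = √(Ka × C) = √(2.74e-08 × 0.09) = 4.9659e-05. pH = -log(4.9659e-05)

pH = 4.30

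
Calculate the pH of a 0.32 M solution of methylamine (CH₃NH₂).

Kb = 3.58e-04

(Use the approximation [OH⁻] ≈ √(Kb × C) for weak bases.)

[OH⁻] = √(Kb × C) = √(3.58e-04 × 0.32) = 1.0703e-02. pOH = 1.97, pH = 14 - pOH

pH = 12.03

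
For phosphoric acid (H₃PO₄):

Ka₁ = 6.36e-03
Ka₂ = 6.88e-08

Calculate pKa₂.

pKa₂ = -log(Ka₂) = -log(6.88e-08) = 7.16.

pK_{a2} = 7.16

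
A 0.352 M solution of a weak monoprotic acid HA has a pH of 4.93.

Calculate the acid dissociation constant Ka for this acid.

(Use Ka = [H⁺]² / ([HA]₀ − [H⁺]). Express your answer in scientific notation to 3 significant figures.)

[H⁺] = 10^(−pH) = 10^(−4.93) = 1.175e-05 M. For HA ⇌ H⁺ + A⁻, Ka = [H⁺][A⁻]/[HA] = [H⁺]² / ([HA]₀ − [H⁺]) = (1.175e-05)² / (0.352 − 1.175e-05) = 3.92e-10.

K_a = 3.92e-10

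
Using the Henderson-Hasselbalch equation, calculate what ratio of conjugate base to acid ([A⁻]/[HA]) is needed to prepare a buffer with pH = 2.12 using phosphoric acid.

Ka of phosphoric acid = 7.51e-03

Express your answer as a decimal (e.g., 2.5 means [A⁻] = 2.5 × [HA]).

pKa = -log(7.51e-03) = 2.1244. pH = pKa + log([A⁻]/[HA]), so log([A⁻]/[HA]) = pH − pKa = 2.12 − 2.1244 = -0.0044. [A⁻]/[HA] = 10^(-0.0044) = 0.990

[A⁻]/[HA] = 0.990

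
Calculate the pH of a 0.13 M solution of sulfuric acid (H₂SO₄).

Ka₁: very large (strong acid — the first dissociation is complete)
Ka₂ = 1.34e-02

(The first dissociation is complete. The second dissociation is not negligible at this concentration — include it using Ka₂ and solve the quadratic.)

First dissociation is complete: [H⁺]₀ = [HSO₄⁻]₀ = C = 0.13 M. Second dissociation HSO₄⁻ ⇌ H⁺ + SO₄²⁻: let x = [SO₄²⁻]. Ka₂ = (C + x)·x / (C − x) = 1.34e-02 → x² + (C + Ka₂)·x − Ka₂·C = 0 → x² + 0.14340·x − 1.742e-03 = 0. x = (−0.14340 + √(0.14340² + 4 × 1.742e-03)) / 2 = 1.1263e-02 M. [H⁺] = C + x = 0.13 + 1.1263e-02 = 1.4126e-01 M. pH = -log(1.4126e-01) = 0.85.

pH = 0.85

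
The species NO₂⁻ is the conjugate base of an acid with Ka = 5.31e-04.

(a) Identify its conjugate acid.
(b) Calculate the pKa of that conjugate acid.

(a) The conjugate acid is formed by adding one H⁺ to NO₂⁻, giving HNO₂. (b) pKa = -log(Ka) = -log(5.31e-04) = 3.27.

Conjugate acid: HNO₂; pK_a = 3.27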